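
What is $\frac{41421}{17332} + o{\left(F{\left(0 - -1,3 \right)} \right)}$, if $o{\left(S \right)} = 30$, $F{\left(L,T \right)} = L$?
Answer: $\frac{561381}{17332} \approx 32.39$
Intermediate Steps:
$\frac{41421}{17332} + o{\left(F{\left(0 - -1,3 \right)} \right)} = \frac{41421}{17332} + 30 = \frac{561381}{17332}$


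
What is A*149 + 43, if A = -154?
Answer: -22903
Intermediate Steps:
A*149 + 43 = -154*149 + 43 = -22946 + 43 = -22903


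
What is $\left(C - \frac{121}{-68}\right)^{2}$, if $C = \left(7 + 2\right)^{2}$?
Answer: $\frac{31685641}{4624} \approx 6852.4$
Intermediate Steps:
$C = 81$ ($C = 9^{2} = 81$)
$\left(C - \frac{121}{-68}\right)^{2} = \left(81 - \frac{121}{-68}\right)^{2} = \left(81 - - \frac{121}{68}\right)^{2} = \left(81 + \frac{121}{68}\right)^{2} = \left(\frac{5629}{68}\right)^{2} = \frac{31685641}{4624}$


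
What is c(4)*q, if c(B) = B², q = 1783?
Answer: 28528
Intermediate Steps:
c(4)*q = 4²*1783 = 16*1783 = 28528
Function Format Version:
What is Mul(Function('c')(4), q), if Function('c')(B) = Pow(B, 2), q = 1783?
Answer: 28528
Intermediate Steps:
Mul(Function('c')(4), q) = Mul(Pow(4, 2), 1783) = Mul(16, 1783) = 28528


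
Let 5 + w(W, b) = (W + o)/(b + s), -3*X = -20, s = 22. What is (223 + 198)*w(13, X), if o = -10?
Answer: -177241/86 ≈ -2060.9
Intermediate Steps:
X = 20/3 (X = -1/3*(-20) = 20/3 ≈ 6.6667)
w(W, b) = -5 + (-10 + W)/(22 + b) (w(W, b) = -5 + (W - 10)/(b + 22) = -5 + (-10 + W)/(22 + b))
(223 + 198)*w(13, X) = (223 + 198)*((-120 + 13 - 5*20/3)/(22 + 20/3)) = 421*((-120 + 13 - 100/3)/(86/3)) = 421*((3/86)*(-421/3)) = 421*(-421/86) = -177241/86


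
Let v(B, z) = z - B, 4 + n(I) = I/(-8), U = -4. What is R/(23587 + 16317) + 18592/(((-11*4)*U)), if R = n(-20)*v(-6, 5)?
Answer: 92736533/877888 ≈ 105.64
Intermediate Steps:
n(I) = -4 - I/8 (n(I) = -4 + I/(-8) = -4 + I*(-⅛) = -4 - I/8)
R = -33/2 (R = (-4 - ⅛*(-20))*(5 - 1*(-6)) = (-4 + 5/2)*(5 + 6) = -3/2*11 = -33/2 ≈ -16.500)
R/(23587 + 16317) + 18592/(((-11*4)*U)) = -33/(2*(23587 + 16317)) + 18592/((-11*4*(-4))) = -33/2/39904 + 18592/((-44*(-4))) = -33/2*1/39904 + 18592/176 = -33/79808 + 18592*(1/176) = -33/79808 + 1162/11 = 92736533/877888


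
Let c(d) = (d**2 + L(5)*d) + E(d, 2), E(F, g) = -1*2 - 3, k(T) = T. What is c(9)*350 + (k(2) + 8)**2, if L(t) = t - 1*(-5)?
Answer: 58200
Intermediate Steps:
L(t) = 5 + t (L(t) = t + 5 = 5 + t)
E(F, g) = -5 (E(F, g) = -2 - 3 = -5)
c(d) = -5 + d**2 + 10*d (c(d) = (d**2 + (5 + 5)*d) - 5 = (d**2 + 10*d) - 5 = -5 + d**2 + 10*d)
c(9)*350 + (k(2) + 8)**2 = (-5 + 9**2 + 10*9)*350 + (2 + 8)**2 = (-5 + 81 + 90)*350 + 10**2 = 166*350 + 100 = 58100 + 100 = 58200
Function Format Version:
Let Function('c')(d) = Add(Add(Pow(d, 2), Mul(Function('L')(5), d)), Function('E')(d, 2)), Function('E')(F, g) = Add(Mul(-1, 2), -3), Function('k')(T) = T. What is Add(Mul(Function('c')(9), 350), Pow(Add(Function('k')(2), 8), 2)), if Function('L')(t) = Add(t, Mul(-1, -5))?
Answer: 58200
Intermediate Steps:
Function('L')(t) = Add(5, t) (Function('L')(t) = Add(t, 5) = Add(5, t))
Function('E')(F, g) = -5 (Function('E')(F, g) = Add(-2, -3) = -5)
Function('c')(d) = Add(-5, Pow(d, 2), Mul(10, d)) (Function('c')(d) = Add(Add(Pow(d, 2), Mul(Add(5, 5), d)), -5) = Add(Add(Pow(d, 2), Mul(10, d)), -5) = Add(-5, Pow(d, 2), Mul(10, d)))
Add(Mul(Function('c')(9), 350), Pow(Add(Function('k')(2), 8), 2)) = Add(Mul(Add(-5, Pow(9, 2), Mul(10, 9)), 350), Pow(Add(2, 8), 2)) = Add(Mul(Add(-5, 81, 90), 350), Pow(10, 2)) = Add(Mul(166, 350), 100) = Add(58100, 100) = 58200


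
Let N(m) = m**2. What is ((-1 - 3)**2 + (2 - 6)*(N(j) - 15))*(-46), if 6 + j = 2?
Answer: -552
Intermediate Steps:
j = -4 (j = -6 + 2 = -4)
((-1 - 3)**2 + (2 - 6)*(N(j) - 15))*(-46) = ((-1 - 3)**2 + (2 - 6)*((-4)**2 - 15))*(-46) = ((-4)**2 - 4*(16 - 15))*(-46) = (16 - 4*1)*(-46) = (16 - 4)*(-46) = 12*(-46) = -552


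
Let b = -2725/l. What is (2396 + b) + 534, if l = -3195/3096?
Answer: 395510/71 ≈ 5570.6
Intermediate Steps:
l = -355/344 (l = -3195*1/3096 = -355/344 ≈ -1.0320)
b = 187480/71 (b = -2725/(-355/344) = -2725*(-344/355) = 187480/71 ≈ 2640.6)
(2396 + b) + 534 = (2396 + 187480/71) + 534 = 357596/71 + 534 = 395510/71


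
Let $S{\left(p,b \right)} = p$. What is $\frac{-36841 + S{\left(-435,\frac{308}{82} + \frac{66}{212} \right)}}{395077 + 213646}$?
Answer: $- \frac{37276}{608723} \approx -0.061236$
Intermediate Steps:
$\frac{-36841 + S{\left(-435,\frac{308}{82} + \frac{66}{212} \right)}}{395077 + 213646} = \frac{-36841 - 435}{395077 + 213646} = - \frac{37276}{608723}$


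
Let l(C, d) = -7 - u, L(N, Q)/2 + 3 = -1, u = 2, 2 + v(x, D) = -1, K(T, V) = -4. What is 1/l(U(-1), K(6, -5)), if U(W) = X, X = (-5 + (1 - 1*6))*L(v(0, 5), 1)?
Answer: -1/9 ≈ -0.11111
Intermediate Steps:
v(x, D) = -3 (v(x, D) = -2 - 1 = -3)
L(N, Q) = -8 (L(N, Q) = -6 + 2*(-1) = -6 - 2 = -8)
X = 80 (X = (-5 + (1 - 1*6))*(-8) = (-5 + (1 - 6))*(-8) = (-5 - 5)*(-8) = -10*(-8) = 80)
U(W) = 80
l(C, d) = -9 (l(C, d) = -7 - 1*2 = -7 - 2 = -9)
1/l(U(-1), K(6, -5)) = 1/(-9) = -1/9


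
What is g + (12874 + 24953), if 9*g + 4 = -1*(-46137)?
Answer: 386576/9 ≈ 42953.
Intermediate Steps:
g = 46133/9 (g = -4/9 + (-1*(-46137))/9 = -4/9 + (⅑)*46137 = -4/9 + 15379/3 = 46133/9 ≈ 5125.9)
g + (12874 + 24953) = 46133/9 + (12874 + 24953) = 46133/9 + 37827 = 386576/9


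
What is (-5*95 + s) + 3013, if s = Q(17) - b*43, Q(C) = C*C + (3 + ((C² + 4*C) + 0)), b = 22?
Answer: 2241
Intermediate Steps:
Q(C) = 3 + 2*C² + 4*C (Q(C) = C² + (3 + (C² + 4*C)) = C² + (3 + C² + 4*C) = 3 + 2*C² + 4*C)
s = -297 (s = (3 + 2*17² + 4*17) - 22*43 = (3 + 2*289 + 68) - 1*946 = (3 + 578 + 68) - 946 = 649 - 946 = -297)
(-5*95 + s) + 3013 = (-5*95 - 297) + 3013 = (-475 - 297) + 3013 = -772 + 3013 = 2241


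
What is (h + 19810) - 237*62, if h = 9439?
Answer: 14555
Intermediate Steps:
(h + 19810) - 237*62 = (9439 + 19810) - 237*62 = 29249 - 14694 = 14555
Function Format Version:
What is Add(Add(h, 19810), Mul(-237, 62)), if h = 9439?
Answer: 14555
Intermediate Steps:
Add(Add(h, 19810), Mul(-237, 62)) = Add(Add(9439, 19810), Mul(-237, 62)) = Add(29249, -14694) = 14555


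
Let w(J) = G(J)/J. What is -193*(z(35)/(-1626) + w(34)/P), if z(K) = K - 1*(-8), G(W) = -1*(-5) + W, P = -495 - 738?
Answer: 10004155/1893477 ≈ 5.2835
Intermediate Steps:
P = -1233
G(W) = 5 + W
z(K) = 8 + K (z(K) = K + 8 = 8 + K)
w(J) = (5 + J)/J
-193*(z(35)/(-1626) + w(34)/P) = -193*((8 + 35)/(-1626) + ((5 + 34)/34)/(-1233)) = -193*(43*(-1/1626) + ((1/34)*39)*(-1/1233)) = -193*(-43/1626 + (39/34)*(-1/1233)) = -193*(-43/1626 - 13/13974) = -193*(-51835/1893477) = 10004155/1893477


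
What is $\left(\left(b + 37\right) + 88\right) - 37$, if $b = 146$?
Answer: $234$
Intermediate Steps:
$\left(\left(b + 37\right) + 88\right) - 37 = \left(\left(146 + 37\right) + 88\right) - 37 = \left(183 + 88\right) - 37 = 271 - 37 = 234$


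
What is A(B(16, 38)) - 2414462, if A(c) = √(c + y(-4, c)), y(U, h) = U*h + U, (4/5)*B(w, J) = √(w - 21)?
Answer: -2414462 + √(-16 - 15*I*√5)/2 ≈ -2.4145e+6 - 2.5778*I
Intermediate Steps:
B(w, J) = 5*√(-21 + w)/4 (B(w, J) = 5*√(w - 21)/4 = 5*√(-21 + w)/4)
y(U, h) = U + U*h
A(c) = √(-4 - 3*c) (A(c) = √(c - 4*(1 + c)) = √(c + (-4 - 4*c)) = √(-4 - 3*c))
A(B(16, 38)) - 2414462 = √(-4 - 15*√(-21 + 16)/4) - 2414462 = √(-4 - 15*√(-5)/4) - 2414462 = √(-4 - 15*I*√5/4) - 2414462 = -2414462 + √(-4 - 15*I*√5/4)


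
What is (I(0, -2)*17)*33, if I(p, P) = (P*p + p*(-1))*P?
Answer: 0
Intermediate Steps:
I(p, P) = P*(-p + P*p) (I(p, P) = (P*p - p)*P = (-p + P*p)*P = P*(-p + P*p))
(I(0, -2)*17)*33 = (-2*0*(-1 - 2)*17)*33 = (-2*0*(-3)*17)*33 = (0*17)*33 = 0*33 = 0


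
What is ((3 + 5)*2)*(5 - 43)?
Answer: -608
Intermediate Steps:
((3 + 5)*2)*(5 - 43) = (8*2)*(-38) = 16*(-38) = -608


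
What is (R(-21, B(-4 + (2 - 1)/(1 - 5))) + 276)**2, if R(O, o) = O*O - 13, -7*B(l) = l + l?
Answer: 495616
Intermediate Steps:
B(l) = -2*l/7 (B(l) = -(l + l)/7 = -2*l/7)
R(O, o) = -13 + O**2 (R(O, o) = O**2 - 13 = -13 + O**2)
(R(-21, B(-4 + (2 - 1)/(1 - 5))) + 276)**2 = ((-13 + (-21)**2) + 276)**2 = ((-13 + 441) + 276)**2 = (428 + 276)**2 = 704**2 = 495616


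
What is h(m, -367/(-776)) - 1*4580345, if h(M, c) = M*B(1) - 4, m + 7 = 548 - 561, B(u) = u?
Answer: -4580369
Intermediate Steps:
m = -20 (m = -7 + (548 - 561) = -7 - 13 = -20)
h(M, c) = -4 + M (h(M, c) = M*1 - 4 = M - 4 = -4 + M)
h(m, -367/(-776)) - 1*4580345 = (-4 - 20) - 1*4580345 = -24 - 4580345 = -4580369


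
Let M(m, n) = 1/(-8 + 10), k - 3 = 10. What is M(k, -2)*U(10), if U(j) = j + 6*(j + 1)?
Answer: 38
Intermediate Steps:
k = 13 (k = 3 + 10 = 13)
M(m, n) = ½ (M(m, n) = 1/2 = ½)
U(j) = 6 + 7*j (U(j) = j + 6*(1 + j) = j + (6 + 6*j) = 6 + 7*j)
M(k, -2)*U(10) = (6 + 7*10)/2 = (6 + 70)/2 = (½)*76 = 38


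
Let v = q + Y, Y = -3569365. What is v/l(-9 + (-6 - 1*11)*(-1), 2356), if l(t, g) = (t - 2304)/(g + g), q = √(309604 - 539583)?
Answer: 2102355985/287 - 589*I*√229979/287 ≈ 7.3253e+6 - 984.19*I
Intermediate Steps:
q = I*√229979 (q = √(-229979) = I*√229979 ≈ 479.56*I)
v = -3569365 + I*√229979 (v = I*√229979 - 3569365 = -3569365 + I*√229979 ≈ -3.5694e+6 + 479.56*I)
l(t, g) = (-2304 + t)/(2*g) (l(t, g) = (-2304 + t)/((2*g)) = (-2304 + t)*(1/(2*g)) = (-2304 + t)/(2*g))
v/l(-9 + (-6 - 1*11)*(-1), 2356) = (-3569365 + I*√229979)/(((½)*(-2304 + (-9 + (-6 - 1*11)*(-1)))/2356)) = (-3569365 + I*√229979)/(((½)*(1/2356)*(-2304 + (-9 + (-6 - 11)*(-1))))) = (-3569365 + I*√229979)/(((½)*(1/2356)*(-2304 + (-9 - 17*(-1))))) = (-3569365 + I*√229979)/(((½)*(1/2356)*(-2304 + (-9 + 17)))) = (-3569365 + I*√229979)/(((½)*(1/2356)*(-2304 + 8))) = (-3569365 + I*√229979)/(((½)*(1/2356)*(-2296))) = (-3569365 + I*√229979)/(-287/589) = (-3569365 + I*√229979)*(-589/287) = 2102355985/287 - 589*I*√229979/287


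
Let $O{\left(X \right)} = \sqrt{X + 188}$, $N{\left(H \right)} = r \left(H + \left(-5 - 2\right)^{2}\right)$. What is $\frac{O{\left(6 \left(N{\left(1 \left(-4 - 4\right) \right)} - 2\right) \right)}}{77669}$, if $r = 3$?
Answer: $\frac{\sqrt{914}}{77669} \approx 0.00038925$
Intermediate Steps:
$N{\left(H \right)} = 147 + 3 H$ ($N{\left(H \right)} = 3 \left(H + \left(-5 - 2\right)^{2}\right) = 3 \left(H + \left(-7\right)^{2}\right) = 3 \left(H + 49\right) = 3 \left(49 + H\right) = 147 + 3 H$)
$O{\left(X \right)} = \sqrt{188 + X}$
$\frac{O{\left(6 \left(N{\left(1 \left(-4 - 4\right) \right)} - 2\right) \right)}}{77669} = \frac{\sqrt{188 + 6 \left(\left(147 + 3 \cdot 1 \left(-4 - 4\right)\right) - 2\right)}}{77669} = \sqrt{188 + 6 \left(\left(147 + 3 \cdot 1 \left(-8\right)\right) - 2\right)} \frac{1}{77669} = \sqrt{188 + 6 \left(\left(147 + 3 \left(-8\right)\right) - 2\right)} \frac{1}{77669} = \sqrt{188 + 6 \left(\left(147 - 24\right) - 2\right)} \frac{1}{77669} = \sqrt{188 + 6 \left(123 - 2\right)} \frac{1}{77669} = \sqrt{188 + 6 \cdot 121} \cdot \frac{1}{77669} = \sqrt{188 + 726} \cdot \frac{1}{77669} = \sqrt{914} \cdot \frac{1}{77669} = \frac{\sqrt{914}}{77669}$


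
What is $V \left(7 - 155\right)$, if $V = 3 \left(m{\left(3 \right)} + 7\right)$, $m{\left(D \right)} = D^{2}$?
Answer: $-7104$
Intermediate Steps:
$V = 48$ ($V = 3 \left(3^{2} + 7\right) = 3 \left(9 + 7\right) = 3 \cdot 16 = 48$)
$V \left(7 - 155\right) = 48 \left(7 - 155\right) = 48 \left(-148\right) = -7104$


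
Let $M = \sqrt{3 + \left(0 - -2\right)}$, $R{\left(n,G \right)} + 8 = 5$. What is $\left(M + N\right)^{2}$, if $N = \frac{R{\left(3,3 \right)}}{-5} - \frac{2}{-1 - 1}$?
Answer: $\frac{189}{25} + \frac{16 \sqrt{5}}{5} \approx 14.715$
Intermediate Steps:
$R{\left(n,G \right)} = -3$ ($R{\left(n,G \right)} = -8 + 5 = -3$)
$M = \sqrt{5}$ ($M = \sqrt{3 + \left(0 + 2\right)} = \sqrt{3 + 2} = \sqrt{5} \approx 2.2361$)
$N = \frac{8}{5}$ ($N = - \frac{3}{-5} - \frac{2}{-1 - 1} = \left(-3\right) \left(- \frac{1}{5}\right) - \frac{2}{-1 - 1} = \frac{3}{5} - \frac{2}{-2} = \frac{3}{5} - -1 = \frac{3}{5} + 1 = \frac{8}{5} \approx 1.6$)
$\left(M + N\right)^{2} = \left(\sqrt{5} + \frac{8}{5}\right)^{2} = \left(\frac{8}{5} + \sqrt{5}\right)^{2}$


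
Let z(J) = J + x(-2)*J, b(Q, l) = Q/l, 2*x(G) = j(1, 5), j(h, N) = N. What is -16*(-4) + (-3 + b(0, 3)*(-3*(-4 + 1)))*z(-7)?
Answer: 275/2 ≈ 137.50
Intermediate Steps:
x(G) = 5/2 (x(G) = (1/2)*5 = 5/2)
z(J) = 7*J/2 (z(J) = J + 5*J/2 = 7*J/2)
-16*(-4) + (-3 + b(0, 3)*(-3*(-4 + 1)))*z(-7) = -16*(-4) + (-3 + (0/3)*(-3*(-4 + 1)))*((7/2)*(-7)) = 64 + (-3 + (0*(1/3))*(-3*(-3)))*(-49/2) = 64 + (-3 + 0*9)*(-49/2) = 64 + (-3 + 0)*(-49/2) = 64 - 3*(-49/2) = 64 + 147/2 = 275/2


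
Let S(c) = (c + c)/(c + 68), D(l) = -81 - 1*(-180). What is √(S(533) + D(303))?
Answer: √36399565/601 ≈ 10.039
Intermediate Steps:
D(l) = 99 (D(l) = -81 + 180 = 99)
S(c) = 2*c/(68 + c) (S(c) = (2*c)/(68 + c) = 2*c/(68 + c))
√(S(533) + D(303)) = √(2*533/(68 + 533) + 99) = √(2*533/601 + 99) = √(2*533*(1/601) + 99) = √(1066/601 + 99) = √(60565/601) = √36399565/601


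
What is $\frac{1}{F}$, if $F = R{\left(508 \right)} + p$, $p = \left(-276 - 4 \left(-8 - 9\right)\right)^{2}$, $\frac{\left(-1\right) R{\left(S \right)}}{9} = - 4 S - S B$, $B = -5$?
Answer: $\frac{1}{38692} \approx 2.5845 \cdot 10^{-5}$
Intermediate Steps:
$R{\left(S \right)} = - 9 S$ ($R{\left(S \right)} = - 9 \left(- 4 S - S \left(-5\right)\right) = - 9 \left(- 4 S - - 5 S\right) = - 9 \left(- 4 S + 5 S\right) = - 9 S$)
$p = 43264$ ($p = \left(-276 - -68\right)^{2} = \left(-276 + 68\right)^{2} = \left(-208\right)^{2} = 43264$)
$F = 38692$ ($F = \left(-9\right) 508 + 43264 = -4572 + 43264 = 38692$)
$\frac{1}{F} = \frac{1}{38692}$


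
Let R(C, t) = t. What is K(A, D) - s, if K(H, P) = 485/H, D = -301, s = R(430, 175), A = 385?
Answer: -13378/77 ≈ -173.74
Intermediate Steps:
s = 175
K(A, D) - s = 485/385 - 1*175 = 485*(1/385) - 175 = 97/77 - 175 = -13378/77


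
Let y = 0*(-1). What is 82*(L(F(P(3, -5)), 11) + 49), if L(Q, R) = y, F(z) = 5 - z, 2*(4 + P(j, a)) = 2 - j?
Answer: 4018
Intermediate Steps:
P(j, a) = -3 - j/2 (P(j, a) = -4 + (2 - j)/2 = -4 + (1 - j/2) = -3 - j/2)
y = 0
L(Q, R) = 0
82*(L(F(P(3, -5)), 11) + 49) = 82*(0 + 49) = 82*49 = 4018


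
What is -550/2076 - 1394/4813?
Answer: -2770547/4995894 ≈ -0.55456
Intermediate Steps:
-550/2076 - 1394/4813 = -550*1/2076 - 1394*1/4813 = -275/1038 - 1394/4813 = -2770547/4995894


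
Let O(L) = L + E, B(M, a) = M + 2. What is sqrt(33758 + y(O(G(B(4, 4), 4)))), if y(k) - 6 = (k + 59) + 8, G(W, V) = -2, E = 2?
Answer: 3*sqrt(3759) ≈ 183.93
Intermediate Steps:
B(M, a) = 2 + M
O(L) = 2 + L (O(L) = L + 2 = 2 + L)
y(k) = 73 + k (y(k) = 6 + ((k + 59) + 8) = 6 + ((59 + k) + 8) = 6 + (67 + k) = 73 + k)
sqrt(33758 + y(O(G(B(4, 4), 4)))) = sqrt(33758 + (73 + (2 - 2))) = sqrt(33758 + (73 + 0)) = sqrt(33758 + 73) = sqrt(33831) = 3*sqrt(3759)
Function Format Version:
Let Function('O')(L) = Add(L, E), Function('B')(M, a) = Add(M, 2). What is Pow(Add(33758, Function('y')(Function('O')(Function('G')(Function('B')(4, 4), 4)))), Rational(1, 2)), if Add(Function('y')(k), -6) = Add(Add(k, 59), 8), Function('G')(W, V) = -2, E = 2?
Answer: Mul(3, Pow(3759, Rational(1, 2))) ≈ 183.93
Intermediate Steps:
Function('B')(M, a) = Add(2, M)
Function('O')(L) = Add(2, L) (Function('O')(L) = Add(L, 2) = Add(2, L))
Function('y')(k) = Add(73, k) (Function('y')(k) = Add(6, Add(Add(k, 59), 8)) = Add(6, Add(Add(59, k), 8)) = Add(6, Add(67, k)) = Add(73, k))
Pow(Add(33758, Function('y')(Function('O')(Function('G')(Function('B')(4, 4), 4)))), Rational(1, 2)) = Pow(Add(33758, Add(73, Add(2, -2))), Rational(1, 2)) = Pow(Add(33758, Add(73, 0)), Rational(1, 2)) = Pow(Add(33758, 73), Rational(1, 2)) = Pow(33831, Rational(1, 2)) = Mul(3, Pow(3759, Rational(1, 2)))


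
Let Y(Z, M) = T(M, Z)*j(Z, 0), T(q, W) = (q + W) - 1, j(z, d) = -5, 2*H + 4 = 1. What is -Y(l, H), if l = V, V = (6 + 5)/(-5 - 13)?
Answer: -140/9 ≈ -15.556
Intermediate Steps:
H = -3/2 (H = -2 + (½)*1 = -2 + ½ = -3/2 ≈ -1.5000)
V = -11/18 (V = 11/(-18) = 11*(-1/18) = -11/18 ≈ -0.61111)
l = -11/18 ≈ -0.61111
T(q, W) = -1 + W + q (T(q, W) = (W + q) - 1 = -1 + W + q)
Y(Z, M) = 5 - 5*M - 5*Z (Y(Z, M) = (-1 + Z + M)*(-5) = (-1 + M + Z)*(-5) = 5 - 5*M - 5*Z)
-Y(l, H) = -(5 - 5*(-3/2) - 5*(-11/18)) = -(5 + 15/2 + 55/18) = -1*140/9 = -140/9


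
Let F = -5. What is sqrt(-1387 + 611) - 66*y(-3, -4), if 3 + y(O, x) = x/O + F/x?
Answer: 55/2 + 2*I*sqrt(194) ≈ 27.5 + 27.857*I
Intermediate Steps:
y(O, x) = -3 - 5/x + x/O (y(O, x) = -3 + (x/O - 5/x) = -3 + (-5/x + x/O) = -3 - 5/x + x/O)
sqrt(-1387 + 611) - 66*y(-3, -4) = sqrt(-1387 + 611) - 66*(-3 - 5/(-4) - 4/(-3)) = sqrt(-776) - 66*(-3 - 5*(-1/4) - 4*(-1/3)) = 2*I*sqrt(194) - 66*(-3 + 5/4 + 4/3) = 2*I*sqrt(194) - 66*(-5/12) = 2*I*sqrt(194) + 55/2 = 55/2 + 2*I*sqrt(194)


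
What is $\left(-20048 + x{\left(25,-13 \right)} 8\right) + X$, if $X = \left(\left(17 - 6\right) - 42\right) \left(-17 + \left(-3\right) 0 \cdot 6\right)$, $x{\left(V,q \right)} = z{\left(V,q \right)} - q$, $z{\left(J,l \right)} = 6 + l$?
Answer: $-19473$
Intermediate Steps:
$x{\left(V,q \right)} = 6$ ($x{\left(V,q \right)} = \left(6 + q\right) - q = 6$)
$X = 527$ ($X = \left(\left(17 - 6\right) - 42\right) \left(-17 + 0 \cdot 6\right) = \left(11 - 42\right) \left(-17 + 0\right) = \left(-31\right) \left(-17\right) = 527$)
$\left(-20048 + x{\left(25,-13 \right)} 8\right) + X = \left(-20048 + 6 \cdot 8\right) + 527 = \left(-20048 + 48\right) + 527 = -20000 + 527 = -19473$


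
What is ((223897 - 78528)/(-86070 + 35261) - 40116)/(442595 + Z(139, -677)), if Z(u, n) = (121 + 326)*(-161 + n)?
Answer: -2038399213/3455469281 ≈ -0.58990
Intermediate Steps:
Z(u, n) = -71967 + 447*n (Z(u, n) = 447*(-161 + n) = -71967 + 447*n)
((223897 - 78528)/(-86070 + 35261) - 40116)/(442595 + Z(139, -677)) = ((223897 - 78528)/(-86070 + 35261) - 40116)/(442595 + (-71967 + 447*(-677))) = (145369/(-50809) - 40116)/(442595 + (-71967 - 302619)) = (145369*(-1/50809) - 40116)/(442595 - 374586) = (-145369/50809 - 40116)/68009 = -2038399213/50809*1/68009 = -2038399213/3455469281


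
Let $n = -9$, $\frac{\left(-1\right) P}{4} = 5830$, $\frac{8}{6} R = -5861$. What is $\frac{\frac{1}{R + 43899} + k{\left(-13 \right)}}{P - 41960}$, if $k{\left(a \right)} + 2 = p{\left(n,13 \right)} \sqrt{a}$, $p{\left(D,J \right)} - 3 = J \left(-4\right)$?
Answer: $\frac{158011}{5157544320} + \frac{49 i \sqrt{13}}{65280} \approx 3.0637 \cdot 10^{-5} + 0.0027064 i$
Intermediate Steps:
$R = - \frac{17583}{4}$ ($R = \frac{3}{4} \left(-5861\right) = - \frac{17583}{4} \approx -4395.8$)
$P = -23320$ ($P = \left(-4\right) 5830 = -23320$)
$p{\left(D,J \right)} = 3 - 4 J$ ($p{\left(D,J \right)} = 3 + J \left(-4\right) = 3 - 4 J$)
$k{\left(a \right)} = -2 - 49 \sqrt{a}$ ($k{\left(a \right)} = -2 + \left(3 - 52\right) \sqrt{a} = -2 - 49 \sqrt{a}$)
$\frac{\frac{1}{R + 43899} + k{\left(-13 \right)}}{P - 41960} = \frac{\frac{1}{- \frac{17583}{4} + 43899} - \left(2 + 49 \sqrt{-13}\right)}{-23320 - 41960} = \frac{\frac{1}{\frac{158013}{4}} - \left(2 + 49 i \sqrt{13}\right)}{-65280} = \left(\frac{4}{158013} - \left(2 + 49 i \sqrt{13}\right)\right) \left(- \frac{1}{65280}\right) = \left(- \frac{316022}{158013} - 49 i \sqrt{13}\right) \left(- \frac{1}{65280}\right) = \frac{158011}{5157544320} + \frac{49 i \sqrt{13}}{65280}$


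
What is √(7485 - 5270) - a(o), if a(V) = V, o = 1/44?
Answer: -1/44 + √2215 ≈ 47.041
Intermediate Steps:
o = 1/44 ≈ 0.022727
√(7485 - 5270) - a(o) = √(7485 - 5270) - 1*1/44 = √2215 - 1/44 = -1/44 + √2215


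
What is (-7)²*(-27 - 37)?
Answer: -3136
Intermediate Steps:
(-7)²*(-27 - 37) = 49*(-64) = -3136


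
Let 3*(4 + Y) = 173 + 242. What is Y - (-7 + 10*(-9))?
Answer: 694/3 ≈ 231.33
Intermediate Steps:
Y = 403/3 (Y = -4 + (173 + 242)/3 = -4 + (⅓)*415 = -4 + 415/3 = 403/3 ≈ 134.33)
Y - (-7 + 10*(-9)) = 403/3 - (-7 + 10*(-9)) = 403/3 - (-7 - 90) = 403/3 - 1*(-97) = 403/3 + 97 = 694/3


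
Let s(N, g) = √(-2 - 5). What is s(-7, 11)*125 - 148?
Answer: -148 + 125*I*√7 ≈ -148.0 + 330.72*I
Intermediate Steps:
s(N, g) = I*√7 (s(N, g) = √(-7) = I*√7)
s(-7, 11)*125 - 148 = (I*√7)*125 - 148 = 125*I*√7 - 148 = -148 + 125*I*√7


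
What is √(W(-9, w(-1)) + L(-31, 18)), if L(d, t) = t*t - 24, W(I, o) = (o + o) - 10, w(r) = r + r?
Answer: √286 ≈ 16.912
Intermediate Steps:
w(r) = 2*r
W(I, o) = -10 + 2*o (W(I, o) = 2*o - 10 = -10 + 2*o)
L(d, t) = -24 + t² (L(d, t) = t² - 24 = -24 + t²)
√(W(-9, w(-1)) + L(-31, 18)) = √((-10 + 2*(2*(-1))) + (-24 + 18²)) = √((-10 + 2*(-2)) + (-24 + 324)) = √((-10 - 4) + 300) = √(-14 + 300) = √286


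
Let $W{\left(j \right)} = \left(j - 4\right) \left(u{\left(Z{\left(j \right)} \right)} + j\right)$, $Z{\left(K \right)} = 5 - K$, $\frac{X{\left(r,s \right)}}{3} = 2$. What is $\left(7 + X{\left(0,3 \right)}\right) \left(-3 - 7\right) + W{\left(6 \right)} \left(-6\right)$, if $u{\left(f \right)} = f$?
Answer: $-190$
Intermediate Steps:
$X{\left(r,s \right)} = 6$ ($X{\left(r,s \right)} = 3 \cdot 2 = 6$)
$W{\left(j \right)} = -20 + 5 j$ ($W{\left(j \right)} = \left(j - 4\right) \left(\left(5 - j\right) + j\right) = \left(-4 + j\right) 5 = -20 + 5 j$)
$\left(7 + X{\left(0,3 \right)}\right) \left(-3 - 7\right) + W{\left(6 \right)} \left(-6\right) = \left(7 + 6\right) \left(-3 - 7\right) + \left(-20 + 5 \cdot 6\right) \left(-6\right) = 13 \left(-10\right) + \left(-20 + 30\right) \left(-6\right) = -130 + 10 \left(-6\right) = -130 - 60 = -190$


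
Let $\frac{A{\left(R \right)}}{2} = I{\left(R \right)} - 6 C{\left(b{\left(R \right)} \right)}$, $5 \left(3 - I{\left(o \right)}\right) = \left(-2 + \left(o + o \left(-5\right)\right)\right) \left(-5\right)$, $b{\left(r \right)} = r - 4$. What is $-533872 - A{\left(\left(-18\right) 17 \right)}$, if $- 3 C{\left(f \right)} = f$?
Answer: $-535082$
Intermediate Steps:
$b{\left(r \right)} = -4 + r$
$I{\left(o \right)} = 1 - 4 o$ ($I{\left(o \right)} = 3 - \frac{\left(-2 + \left(o + o \left(-5\right)\right)\right) \left(-5\right)}{5} = 3 - \frac{\left(-2 + \left(o - 5 o\right)\right) \left(-5\right)}{5} = 3 - \frac{\left(-2 - 4 o\right) \left(-5\right)}{5} = 3 - \frac{10 + 20 o}{5} = 3 - \left(2 + 4 o\right) = 1 - 4 o$)
$C{\left(f \right)} = - \frac{f}{3}$
$A{\left(R \right)} = -14 - 4 R$ ($A{\left(R \right)} = 2 \left(\left(1 - 4 R\right) - 6 \left(- \frac{-4 + R}{3}\right)\right) = 2 \left(\left(1 - 4 R\right) - 6 \left(\frac{4}{3} - \frac{R}{3}\right)\right) = 2 \left(\left(1 - 4 R\right) + \left(-8 + 2 R\right)\right) = 2 \left(-7 - 2 R\right) = -14 - 4 R$)
$-533872 - A{\left(\left(-18\right) 17 \right)} = -533872 - \left(-14 - 4 \left(\left(-18\right) 17\right)\right) = -533872 - \left(-14 - -1224\right) = -533872 - \left(-14 + 1224\right) = -533872 - 1210 = -535082$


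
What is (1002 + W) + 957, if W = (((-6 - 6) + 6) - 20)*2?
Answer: 1907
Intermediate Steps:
W = -52 (W = ((-12 + 6) - 20)*2 = (-6 - 20)*2 = -26*2 = -52)
(1002 + W) + 957 = (1002 - 52) + 957 = 950 + 957 = 1907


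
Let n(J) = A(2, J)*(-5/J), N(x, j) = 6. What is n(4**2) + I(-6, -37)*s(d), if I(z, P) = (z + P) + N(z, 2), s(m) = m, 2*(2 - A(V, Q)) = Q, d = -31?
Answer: 9191/8 ≈ 1148.9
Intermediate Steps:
A(V, Q) = 2 - Q/2
I(z, P) = 6 + P + z (I(z, P) = (z + P) + 6 = (P + z) + 6 = 6 + P + z)
n(J) = -5*(2 - J/2)/J (n(J) = (2 - J/2)*(-5/J) = -5*(2 - J/2)/J)
n(4**2) + I(-6, -37)*s(d) = (5/2 - 10/(4**2)) + (6 - 37 - 6)*(-31) = (5/2 - 10/16) - 37*(-31) = (5/2 - 10*1/16) + 1147 = (5/2 - 5/8) + 1147 = 15/8 + 1147 = 9191/8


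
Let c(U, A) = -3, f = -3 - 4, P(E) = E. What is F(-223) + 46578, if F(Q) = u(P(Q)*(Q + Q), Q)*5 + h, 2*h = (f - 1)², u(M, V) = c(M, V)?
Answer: 46595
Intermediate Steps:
f = -7
u(M, V) = -3
h = 32 (h = (-7 - 1)²/2 = (½)*(-8)² = (½)*64 = 32)
F(Q) = 17 (F(Q) = -3*5 + 32 = -15 + 32 = 17)
F(-223) + 46578 = 17 + 46578 = 46595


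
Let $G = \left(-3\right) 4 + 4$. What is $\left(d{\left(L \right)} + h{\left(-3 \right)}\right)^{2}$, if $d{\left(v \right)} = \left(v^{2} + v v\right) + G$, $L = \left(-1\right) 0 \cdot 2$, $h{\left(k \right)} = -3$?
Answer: $121$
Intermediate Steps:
$G = -8$ ($G = -12 + 4 = -8$)
$L = 0$ ($L = 0 \cdot 2 = 0$)
$d{\left(v \right)} = -8 + 2 v^{2}$ ($d{\left(v \right)} = \left(v^{2} + v v\right) - 8 = \left(v^{2} + v^{2}\right) - 8 = 2 v^{2} - 8 = -8 + 2 v^{2}$)
$\left(d{\left(L \right)} + h{\left(-3 \right)}\right)^{2} = \left(\left(-8 + 2 \cdot 0^{2}\right) - 3\right)^{2} = \left(\left(-8 + 2 \cdot 0\right) - 3\right)^{2} = \left(\left(-8 + 0\right) - 3\right)^{2} = \left(-8 - 3\right)^{2} = \left(-11\right)^{2} = 121$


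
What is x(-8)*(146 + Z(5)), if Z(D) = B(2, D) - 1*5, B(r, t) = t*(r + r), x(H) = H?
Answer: -1288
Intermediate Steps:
B(r, t) = 2*r*t (B(r, t) = t*(2*r) = 2*r*t)
Z(D) = -5 + 4*D (Z(D) = 2*2*D - 1*5 = 4*D - 5 = -5 + 4*D)
x(-8)*(146 + Z(5)) = -8*(146 + (-5 + 4*5)) = -8*(146 + (-5 + 20)) = -8*(146 + 15) = -8*161 = -1288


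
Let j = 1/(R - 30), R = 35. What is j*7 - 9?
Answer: -38/5 ≈ -7.6000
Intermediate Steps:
j = ⅕ (j = 1/(35 - 30) = 1/5 = ⅕ ≈ 0.20000)
j*7 - 9 = (⅕)*7 - 9 = 7/5 - 9 = -38/5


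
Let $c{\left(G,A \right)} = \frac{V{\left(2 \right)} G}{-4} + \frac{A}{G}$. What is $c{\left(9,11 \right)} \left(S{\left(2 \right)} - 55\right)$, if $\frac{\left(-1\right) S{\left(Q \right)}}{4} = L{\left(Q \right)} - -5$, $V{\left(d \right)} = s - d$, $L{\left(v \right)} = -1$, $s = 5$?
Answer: $\frac{14129}{36} \approx 392.47$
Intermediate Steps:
$V{\left(d \right)} = 5 - d$
$S{\left(Q \right)} = -16$ ($S{\left(Q \right)} = - 4 \left(-1 - -5\right) = - 4 \left(-1 + 5\right) = \left(-4\right) 4 = -16$)
$c{\left(G,A \right)} = - \frac{3 G}{4} + \frac{A}{G}$ ($c{\left(G,A \right)} = \frac{\left(5 - 2\right) G}{-4} + \frac{A}{G} = \left(5 - 2\right) G \left(- \frac{1}{4}\right) + \frac{A}{G} = 3 G \left(- \frac{1}{4}\right) + \frac{A}{G} = - \frac{3 G}{4} + \frac{A}{G}$)
$c{\left(9,11 \right)} \left(S{\left(2 \right)} - 55\right) = \left(\left(- \frac{3}{4}\right) 9 + \frac{11}{9}\right) \left(-16 - 55\right) = \left(- \frac{27}{4} + 11 \cdot \frac{1}{9}\right) \left(-71\right) = \left(- \frac{27}{4} + \frac{11}{9}\right) \left(-71\right) = \left(- \frac{199}{36}\right) \left(-71\right) = \frac{14129}{36}$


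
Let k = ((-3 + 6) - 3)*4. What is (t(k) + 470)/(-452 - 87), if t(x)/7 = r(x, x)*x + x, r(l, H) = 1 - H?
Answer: -470/539 ≈ -0.87199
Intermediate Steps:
k = 0 (k = (3 - 3)*4 = 0*4 = 0)
t(x) = 7*x + 7*x*(1 - x) (t(x) = 7*((1 - x)*x + x) = 7*(x*(1 - x) + x) = 7*(x + x*(1 - x)) = 7*x + 7*x*(1 - x))
(t(k) + 470)/(-452 - 87) = (7*0*(2 - 1*0) + 470)/(-452 - 87) = (7*0*(2 + 0) + 470)/(-539) = (7*0*2 + 470)*(-1/539) = (0 + 470)*(-1/539) = 470*(-1/539) = -470/539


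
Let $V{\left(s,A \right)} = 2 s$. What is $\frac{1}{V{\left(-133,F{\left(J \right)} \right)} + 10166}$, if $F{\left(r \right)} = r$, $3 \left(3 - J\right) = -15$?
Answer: $\frac{1}{9900} \approx 0.00010101$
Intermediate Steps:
$J = 8$ ($J = 3 - -5 = 3 + 5 = 8$)
$\frac{1}{V{\left(-133,F{\left(J \right)} \right)} + 10166} = \frac{1}{2 \left(-133\right) + 10166} = \frac{1}{-266 + 10166} = \frac{1}{9900}$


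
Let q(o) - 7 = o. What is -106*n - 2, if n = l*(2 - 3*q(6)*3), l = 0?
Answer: -2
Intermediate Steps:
q(o) = 7 + o
n = 0 (n = 0*(2 - 3*(7 + 6)*3) = 0*(2 - 3*13*3) = 0*(2 - 39*3) = 0*(2 - 117) = 0*(-115) = 0)
-106*n - 2 = -106*0 - 2 = 0 - 2 = -2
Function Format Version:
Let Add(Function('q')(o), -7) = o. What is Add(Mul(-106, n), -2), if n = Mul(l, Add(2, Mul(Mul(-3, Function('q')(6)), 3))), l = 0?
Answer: -2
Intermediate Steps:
Function('q')(o) = Add(7, o)
n = 0 (n = Mul(0, Add(2, Mul(Mul(-3, Add(7, 6)), 3))) = Mul(0, Add(2, Mul(Mul(-3, 13), 3))) = Mul(0, Add(2, Mul(-39, 3))) = Mul(0, Add(2, -117)) = Mul(0, -115) = 0)
Add(Mul(-106, n), -2) = Add(Mul(-106, 0), -2) = Add(0, -2) = -2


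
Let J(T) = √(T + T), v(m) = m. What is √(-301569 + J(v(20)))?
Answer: √(-301569 + 2*√10) ≈ 549.15*I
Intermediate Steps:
J(T) = √2*√T (J(T) = √(2*T) = √2*√T)
√(-301569 + J(v(20))) = √(-301569 + √2*√20) = √(-301569 + √2*(2*√5)) = √(-301569 + 2*√10)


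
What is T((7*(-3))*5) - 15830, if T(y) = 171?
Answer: -15659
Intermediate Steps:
T((7*(-3))*5) - 15830 = 171 - 15830 = -15659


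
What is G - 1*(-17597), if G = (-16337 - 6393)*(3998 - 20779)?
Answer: 381449727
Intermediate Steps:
G = 381432130 (G = -22730*(-16781) = 381432130)
G - 1*(-17597) = 381432130 - 1*(-17597) = 381432130 + 17597 = 381449727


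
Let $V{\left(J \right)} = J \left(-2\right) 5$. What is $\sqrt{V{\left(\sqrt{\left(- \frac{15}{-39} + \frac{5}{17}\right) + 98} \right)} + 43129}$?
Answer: $\frac{\sqrt{2106463489 - 8840 \sqrt{301223}}}{221} \approx 207.44$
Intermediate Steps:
$V{\left(J \right)} = - 10 J$ ($V{\left(J \right)} = - 2 J 5 = - 10 J$)
$\sqrt{V{\left(\sqrt{\left(- \frac{15}{-39} + \frac{5}{17}\right) + 98} \right)} + 43129} = \sqrt{- 10 \sqrt{\left(- \frac{15}{-39} + \frac{5}{17}\right) + 98} + 43129} = \sqrt{- 10 \sqrt{\left(\left(-15\right) \left(- \frac{1}{39}\right) + 5 \cdot \frac{1}{17}\right) + 98} + 43129} = \sqrt{- 10 \sqrt{\left(\frac{5}{13} + \frac{5}{17}\right) + 98} + 43129} = \sqrt{- 10 \sqrt{\frac{150}{221} + 98} + 43129} = \sqrt{- 10 \sqrt{\frac{21808}{221}} + 43129} = \sqrt{- 10 \frac{4 \sqrt{301223}}{221} + 43129} = \sqrt{- \frac{40 \sqrt{301223}}{221} + 43129} = \sqrt{43129 - \frac{40 \sqrt{301223}}{221}}$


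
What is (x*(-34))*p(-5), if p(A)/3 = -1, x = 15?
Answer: 1530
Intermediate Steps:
p(A) = -3 (p(A) = 3*(-1) = -3)
(x*(-34))*p(-5) = (15*(-34))*(-3) = -510*(-3) = 1530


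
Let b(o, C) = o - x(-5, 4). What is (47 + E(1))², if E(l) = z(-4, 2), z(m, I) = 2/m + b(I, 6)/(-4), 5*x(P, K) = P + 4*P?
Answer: 32041/16 ≈ 2002.6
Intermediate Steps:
x(P, K) = P (x(P, K) = (P + 4*P)/5 = (5*P)/5 = P)
b(o, C) = 5 + o (b(o, C) = o - 1*(-5) = o + 5 = 5 + o)
z(m, I) = -5/4 + 2/m - I/4 (z(m, I) = 2/m + (5 + I)/(-4) = 2/m + (5 + I)*(-¼) = 2/m + (-5/4 - I/4) = -5/4 + 2/m - I/4)
E(l) = -9/4 (E(l) = (¼)*(8 - 1*(-4)*(5 + 2))/(-4) = (¼)*(-¼)*(8 - 1*(-4)*7) = (¼)*(-¼)*(8 + 28) = (¼)*(-¼)*36 = -9/4)
(47 + E(1))² = (47 - 9/4)² = (179/4)² = 32041/16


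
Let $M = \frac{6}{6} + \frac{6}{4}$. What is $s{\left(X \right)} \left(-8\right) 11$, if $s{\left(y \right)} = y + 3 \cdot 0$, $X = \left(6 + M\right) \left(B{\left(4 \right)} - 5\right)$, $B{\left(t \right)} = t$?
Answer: $748$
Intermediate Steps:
$M = \frac{5}{2}$ ($M = 6 \cdot \frac{1}{6} + 6 \cdot \frac{1}{4} = 1 + \frac{3}{2} = \frac{5}{2} \approx 2.5$)
$X = - \frac{17}{2}$ ($X = \left(6 + \frac{5}{2}\right) \left(4 - 5\right) = \frac{17}{2} \left(-1\right) = - \frac{17}{2} \approx -8.5$)
$s{\left(y \right)} = y$ ($s{\left(y \right)} = y + 0 = y$)
$s{\left(X \right)} \left(-8\right) 11 = \left(- \frac{17}{2}\right) \left(-8\right) 11 = 68 \cdot 11 = 748$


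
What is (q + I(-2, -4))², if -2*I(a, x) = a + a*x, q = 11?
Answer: 64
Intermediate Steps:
I(a, x) = -a/2 - a*x/2 (I(a, x) = -(a + a*x)/2 = -a/2 - a*x/2)
(q + I(-2, -4))² = (11 - ½*(-2)*(1 - 4))² = (11 - ½*(-2)*(-3))² = (11 - 3)² = 8² = 64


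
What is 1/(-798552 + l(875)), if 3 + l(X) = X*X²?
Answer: 1/669123320 ≈ 1.4945e-9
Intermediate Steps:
l(X) = -3 + X³ (l(X) = -3 + X*X² = -3 + X³)
1/(-798552 + l(875)) = 1/(-798552 + (-3 + 875³)) = 1/(-798552 + (-3 + 669921875)) = 1/(-798552 + 669921872) = 1/669123320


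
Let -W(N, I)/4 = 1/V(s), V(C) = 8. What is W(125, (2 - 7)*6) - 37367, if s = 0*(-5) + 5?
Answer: -74735/2 ≈ -37368.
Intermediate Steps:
s = 5 (s = 0 + 5 = 5)
W(N, I) = -½ (W(N, I) = -4/8 = -4*⅛ = -½)
W(125, (2 - 7)*6) - 37367 = -½ - 37367 = -74735/2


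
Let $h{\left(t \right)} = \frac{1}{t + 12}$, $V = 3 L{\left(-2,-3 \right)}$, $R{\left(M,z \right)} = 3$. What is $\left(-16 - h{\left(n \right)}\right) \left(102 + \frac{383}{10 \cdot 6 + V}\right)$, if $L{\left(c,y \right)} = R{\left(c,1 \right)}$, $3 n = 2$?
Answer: $- \frac{4534231}{2622} \approx -1729.3$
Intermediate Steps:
$n = \frac{2}{3}$ ($n = \frac{1}{3} \cdot 2 = \frac{2}{3} \approx 0.66667$)
$L{\left(c,y \right)} = 3$
$V = 9$ ($V = 3 \cdot 3 = 9$)
$h{\left(t \right)} = \frac{1}{12 + t}$
$\left(-16 - h{\left(n \right)}\right) \left(102 + \frac{383}{10 \cdot 6 + V}\right) = \left(-16 - \frac{1}{12 + \frac{2}{3}}\right) \left(102 + \frac{383}{10 \cdot 6 + 9}\right) = \left(-16 - \frac{1}{\frac{38}{3}}\right) \left(102 + \frac{383}{60 + 9}\right) = \left(-16 - \frac{3}{38}\right) \left(102 + \frac{383}{69}\right) = \left(-16 - \frac{3}{38}\right) \left(102 + 383 \cdot \frac{1}{69}\right) = - \frac{611 \left(102 + \frac{383}{69}\right)}{38} = \left(- \frac{611}{38}\right) \frac{7421}{69} = - \frac{4534231}{2622}$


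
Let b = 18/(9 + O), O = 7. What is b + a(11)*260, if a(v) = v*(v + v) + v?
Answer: 526249/8 ≈ 65781.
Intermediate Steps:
b = 9/8 (b = 18/(9 + 7) = 18/16 = (1/16)*18 = 9/8 ≈ 1.1250)
a(v) = v + 2*v² (a(v) = v*(2*v) + v = 2*v² + v = v + 2*v²)
b + a(11)*260 = 9/8 + (11*(1 + 2*11))*260 = 9/8 + (11*(1 + 22))*260 = 9/8 + (11*23)*260 = 9/8 + 253*260 = 9/8 + 65780 = 526249/8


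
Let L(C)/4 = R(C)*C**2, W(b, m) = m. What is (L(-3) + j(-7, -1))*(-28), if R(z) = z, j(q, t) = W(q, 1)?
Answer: 2996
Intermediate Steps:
j(q, t) = 1
L(C) = 4*C**3 (L(C) = 4*(C*C**2) = 4*C**3)
(L(-3) + j(-7, -1))*(-28) = (4*(-3)**3 + 1)*(-28) = (4*(-27) + 1)*(-28) = (-108 + 1)*(-28) = -107*(-28) = 2996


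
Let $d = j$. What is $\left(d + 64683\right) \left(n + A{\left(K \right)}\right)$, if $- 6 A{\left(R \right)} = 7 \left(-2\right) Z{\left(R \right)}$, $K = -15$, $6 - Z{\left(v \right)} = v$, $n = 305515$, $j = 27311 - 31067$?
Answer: $18617097828$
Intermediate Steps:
$j = -3756$
$Z{\left(v \right)} = 6 - v$
$A{\left(R \right)} = 14 - \frac{7 R}{3}$ ($A{\left(R \right)} = - \frac{7 \left(-2\right) \left(6 - R\right)}{6} = - \frac{\left(-14\right) \left(6 - R\right)}{6} = - \frac{-84 + 14 R}{6} = 14 - \frac{7 R}{3}$)
$d = -3756$
$\left(d + 64683\right) \left(n + A{\left(K \right)}\right) = \left(-3756 + 64683\right) \left(305515 + \left(14 - -35\right)\right) = 60927 \left(305515 + \left(14 + 35\right)\right) = 60927 \left(305515 + 49\right) = 60927 \cdot 305564 = 18617097828$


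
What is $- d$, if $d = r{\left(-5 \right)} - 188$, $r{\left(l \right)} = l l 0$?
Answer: $188$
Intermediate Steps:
$r{\left(l \right)} = 0$ ($r{\left(l \right)} = l^{2} \cdot 0 = 0$)
$d = -188$ ($d = 0 - 188 = -188$)
$- d = \left(-1\right) \left(-188\right) = 188$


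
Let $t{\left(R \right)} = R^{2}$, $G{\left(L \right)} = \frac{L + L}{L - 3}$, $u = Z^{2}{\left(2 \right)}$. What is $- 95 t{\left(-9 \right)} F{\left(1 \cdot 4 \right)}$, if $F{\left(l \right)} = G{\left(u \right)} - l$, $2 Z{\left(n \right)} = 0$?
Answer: $30780$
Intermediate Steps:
$Z{\left(n \right)} = 0$ ($Z{\left(n \right)} = \frac{1}{2} \cdot 0 = 0$)
$u = 0$ ($u = 0^{2} = 0$)
$G{\left(L \right)} = \frac{2 L}{-3 + L}$
$F{\left(l \right)} = - l$ ($F{\left(l \right)} = 2 \cdot 0 \frac{1}{-3 + 0} - l = 2 \cdot 0 \frac{1}{-3} - l = 2 \cdot 0 \left(- \frac{1}{3}\right) - l = 0 - l = - l$)
$- 95 t{\left(-9 \right)} F{\left(1 \cdot 4 \right)} = - 95 \left(-9\right)^{2} \left(- 1 \cdot 4\right) = \left(-95\right) 81 \left(\left(-1\right) 4\right) = \left(-7695\right) \left(-4\right) = 30780$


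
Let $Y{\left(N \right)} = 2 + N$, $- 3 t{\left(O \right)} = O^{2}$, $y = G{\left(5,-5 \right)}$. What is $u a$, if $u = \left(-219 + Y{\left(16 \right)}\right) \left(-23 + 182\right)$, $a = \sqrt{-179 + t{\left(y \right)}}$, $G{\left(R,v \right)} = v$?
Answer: $- 10653 i \sqrt{1686} \approx - 4.3742 \cdot 10^{5} i$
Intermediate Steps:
$y = -5$
$t{\left(O \right)} = - \frac{O^{2}}{3}$
$a = \frac{i \sqrt{1686}}{3}$ ($a = \sqrt{-179 - \frac{\left(-5\right)^{2}}{3}} = \sqrt{-179 - \frac{25}{3}} = \sqrt{- \frac{562}{3}} = \frac{i \sqrt{1686}}{3} \approx 13.687 i$)
$u = -31959$ ($u = \left(-219 + \left(2 + 16\right)\right) \left(-23 + 182\right) = \left(-219 + 18\right) 159 = \left(-201\right) 159 = -31959$)
$u a = - 31959 \frac{i \sqrt{1686}}{3} = - 10653 i \sqrt{1686}$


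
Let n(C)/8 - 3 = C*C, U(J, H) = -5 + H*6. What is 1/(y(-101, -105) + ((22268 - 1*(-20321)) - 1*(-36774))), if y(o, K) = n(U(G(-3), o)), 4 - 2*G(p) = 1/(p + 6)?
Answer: 1/3065955 ≈ 3.2616e-7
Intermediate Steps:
G(p) = 2 - 1/(2*(6 + p)) (G(p) = 2 - 1/(2*(p + 6)) = 2 - 1/(2*(6 + p)))
U(J, H) = -5 + 6*H
n(C) = 24 + 8*C**2 (n(C) = 24 + 8*(C*C) = 24 + 8*C**2)
y(o, K) = 24 + 8*(-5 + 6*o)**2
1/(y(-101, -105) + ((22268 - 1*(-20321)) - 1*(-36774))) = 1/((24 + 8*(-5 + 6*(-101))**2) + ((22268 - 1*(-20321)) - 1*(-36774))) = 1/((24 + 8*(-5 - 606)**2) + ((22268 + 20321) + 36774)) = 1/((24 + 8*(-611)**2) + (42589 + 36774)) = 1/((24 + 8*373321) + 79363) = 1/((24 + 2986568) + 79363) = 1/(2986592 + 79363) = 1/3065955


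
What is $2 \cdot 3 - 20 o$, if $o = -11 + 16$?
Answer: $-94$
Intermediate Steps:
$o = 5$
$2 \cdot 3 - 20 o = 2 \cdot 3 - 100 = 6 - 100 = -94$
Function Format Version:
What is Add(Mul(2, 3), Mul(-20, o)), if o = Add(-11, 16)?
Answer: -94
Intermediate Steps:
o = 5
Add(Mul(2, 3), Mul(-20, o)) = Add(Mul(2, 3), Mul(-20, 5)) = Add(6, -100) = -94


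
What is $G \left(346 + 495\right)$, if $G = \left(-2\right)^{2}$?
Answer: $3364$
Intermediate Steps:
$G = 4$
$G \left(346 + 495\right) = 4 \left(346 + 495\right) = 4 \cdot 841 = 3364$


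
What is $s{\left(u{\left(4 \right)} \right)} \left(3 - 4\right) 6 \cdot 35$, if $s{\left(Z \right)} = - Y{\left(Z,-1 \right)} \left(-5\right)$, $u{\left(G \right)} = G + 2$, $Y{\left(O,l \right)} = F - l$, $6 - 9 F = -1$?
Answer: $- \frac{5600}{3} \approx -1866.7$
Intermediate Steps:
$F = \frac{7}{9}$ ($F = \frac{2}{3} - - \frac{1}{9} = \frac{2}{3} + \frac{1}{9} = \frac{7}{9} \approx 0.77778$)
$Y{\left(O,l \right)} = \frac{7}{9} - l$
$u{\left(G \right)} = 2 + G$
$s{\left(Z \right)} = \frac{80}{9}$ ($s{\left(Z \right)} = - (\frac{7}{9} - -1) \left(-5\right) = - (\frac{7}{9} + 1) \left(-5\right) = \left(-1\right) \frac{16}{9} \left(-5\right) = \left(- \frac{16}{9}\right) \left(-5\right) = \frac{80}{9}$)
$s{\left(u{\left(4 \right)} \right)} \left(3 - 4\right) 6 \cdot 35 = \frac{80 \left(3 - 4\right) 6}{9} \cdot 35 = \frac{80 \left(\left(-1\right) 6\right)}{9} \cdot 35 = \frac{80}{9} \left(-6\right) 35 = \left(- \frac{160}{3}\right) 35 = - \frac{5600}{3}$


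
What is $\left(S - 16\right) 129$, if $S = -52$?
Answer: $-8772$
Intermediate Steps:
$\left(S - 16\right) 129 = \left(-52 - 16\right) 129 = \left(-68\right) 129 = -8772$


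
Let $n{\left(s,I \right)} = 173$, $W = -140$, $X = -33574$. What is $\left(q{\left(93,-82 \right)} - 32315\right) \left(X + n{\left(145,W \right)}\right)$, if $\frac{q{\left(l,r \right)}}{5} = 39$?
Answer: $1072840120$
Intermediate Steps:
$q{\left(l,r \right)} = 195$ ($q{\left(l,r \right)} = 5 \cdot 39 = 195$)
$\left(q{\left(93,-82 \right)} - 32315\right) \left(X + n{\left(145,W \right)}\right) = \left(195 - 32315\right) \left(-33574 + 173\right) = \left(-32120\right) \left(-33401\right) = 1072840120$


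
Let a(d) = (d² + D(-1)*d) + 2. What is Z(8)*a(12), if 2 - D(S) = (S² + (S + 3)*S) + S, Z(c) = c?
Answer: 1552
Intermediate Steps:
D(S) = 2 - S - S² - S*(3 + S) (D(S) = 2 - ((S² + (S + 3)*S) + S) = 2 - ((S² + (3 + S)*S) + S) = 2 - ((S² + S*(3 + S)) + S) = 2 - (S + S² + S*(3 + S)) = 2 + (-S - S² - S*(3 + S)) = 2 - S - S² - S*(3 + S))
a(d) = 2 + d² + 4*d (a(d) = (d² + (2 - 4*(-1) - 2*(-1)²)*d) + 2 = (d² + (2 + 4 - 2*1)*d) + 2 = (d² + (2 + 4 - 2)*d) + 2 = (d² + 4*d) + 2 = 2 + d² + 4*d)
Z(8)*a(12) = 8*(2 + 12² + 4*12) = 8*(2 + 144 + 48) = 8*194 = 1552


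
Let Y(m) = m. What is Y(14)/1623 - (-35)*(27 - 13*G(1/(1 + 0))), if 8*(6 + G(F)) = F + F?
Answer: 23119691/6492 ≈ 3561.3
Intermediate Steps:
G(F) = -6 + F/4 (G(F) = -6 + (F + F)/8 = -6 + (2*F)/8 = -6 + F/4)
Y(14)/1623 - (-35)*(27 - 13*G(1/(1 + 0))) = 14/1623 - (-35)*(27 - 13*(-6 + 1/(4*(1 + 0)))) = 14*(1/1623) - (-35)*(27 - 13*(-6 + (¼)/1)) = 14/1623 - (-35)*(27 - 13*(-6 + (¼)*1)) = 14/1623 - (-35)*(27 - 13*(-6 + ¼)) = 14/1623 - (-35)*(27 - 13*(-23/4)) = 14/1623 - (-35)*(27 + 299/4) = 14/1623 - (-35)*407/4 = 14/1623 - 1*(-14245/4) = 14/1623 + 14245/4 = 23119691/6492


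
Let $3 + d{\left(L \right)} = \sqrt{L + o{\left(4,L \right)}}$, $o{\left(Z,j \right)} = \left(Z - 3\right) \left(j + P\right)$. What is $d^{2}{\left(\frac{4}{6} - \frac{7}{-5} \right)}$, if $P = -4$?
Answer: $\frac{\left(45 - \sqrt{30}\right)^{2}}{225} \approx 6.9424$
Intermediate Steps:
$o{\left(Z,j \right)} = \left(-4 + j\right) \left(-3 + Z\right)$ ($o{\left(Z,j \right)} = \left(Z - 3\right) \left(j - 4\right) = \left(-3 + Z\right) \left(-4 + j\right) = \left(-4 + j\right) \left(-3 + Z\right)$)
$d{\left(L \right)} = -3 + \sqrt{-4 + 2 L}$ ($d{\left(L \right)} = -3 + \sqrt{L + \left(12 - 16 - 3 L + 4 L\right)} = -3 + \sqrt{L + \left(-4 + L\right)} = -3 + \sqrt{-4 + 2 L}$)
$d^{2}{\left(\frac{4}{6} - \frac{7}{-5} \right)} = \left(-3 + \sqrt{-4 + 2 \left(\frac{4}{6} - \frac{7}{-5}\right)}\right)^{2} = \left(-3 + \sqrt{-4 + 2 \left(4 \cdot \frac{1}{6} - - \frac{7}{5}\right)}\right)^{2} = \left(-3 + \sqrt{-4 + 2 \left(\frac{2}{3} + \frac{7}{5}\right)}\right)^{2} = \left(-3 + \sqrt{-4 + 2 \cdot \frac{31}{15}}\right)^{2} = \left(-3 + \sqrt{-4 + \frac{62}{15}}\right)^{2} = \left(-3 + \sqrt{\frac{2}{15}}\right)^{2} = \left(-3 + \frac{\sqrt{30}}{15}\right)^{2}$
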